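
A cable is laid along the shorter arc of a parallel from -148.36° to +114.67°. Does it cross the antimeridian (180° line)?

Naïve |114.67 − -148.36| = 263.03° > 180°, so the shorter arc goes the other way round — across 180°.
Signed shortest Δλ = ((114.67 − -148.36 + 180) mod 360) − 180 = -96.97°.
Going west by 96.97° from -148.36° passes through 180° before reaching +114.67°.

Yes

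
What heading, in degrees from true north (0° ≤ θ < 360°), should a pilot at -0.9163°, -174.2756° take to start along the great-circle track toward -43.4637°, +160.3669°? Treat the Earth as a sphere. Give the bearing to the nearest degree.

Δλ = 160.3669 − -174.2756 = 334.6425°; wrapped into (−180°, 180°]: -25.3575°.
θ = atan2( sin Δλ · cos φ₂ , cos φ₁ · sin φ₂ − sin φ₁ · cos φ₂ · cos Δλ )
  = atan2(-0.31084, -0.67732) = -155.348° → normalised to [0°, 360°): 204.652°.

205°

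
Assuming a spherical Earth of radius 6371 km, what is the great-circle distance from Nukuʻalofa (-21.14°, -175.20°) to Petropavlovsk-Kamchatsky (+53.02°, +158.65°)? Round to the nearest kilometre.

Δλ = 158.65 − -175.20 = 333.85°; wrapped into (−180°, 180°]: -26.15°.
Δφ = 53.02 − -21.14 = 74.16°.
a = sin²(Δφ/2) + cos φ₁ · cos φ₂ · sin²(Δλ/2) = 0.392238.
c = 2·atan2(√a, √(1−a)) = 1.35357 rad → d = 6371·c ≈ 8623.58 km.

8624 km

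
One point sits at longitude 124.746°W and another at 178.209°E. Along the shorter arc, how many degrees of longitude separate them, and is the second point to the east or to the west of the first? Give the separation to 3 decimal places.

Raw difference: 178.209 − -124.746 = 302.955°.
Normalise into (−180°, 180°]: 302.955° − 360° = -57.045°.
Negative ⇒ the second point lies to the west; separation 57.045°.

57.045° west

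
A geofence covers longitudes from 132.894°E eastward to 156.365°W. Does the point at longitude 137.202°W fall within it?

No

Band width going east from +132.894° to -156.365°: ((-156.365 − 132.894) mod 360) = 70.741°.
Offset of -137.202° east of the west edge: ((-137.202 − 132.894) mod 360) = 89.904°.
89.904° > 70.741° ⇒ outside.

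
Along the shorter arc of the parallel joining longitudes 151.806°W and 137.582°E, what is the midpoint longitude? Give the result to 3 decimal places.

172.888°E

Signed shortest Δλ from -151.806° to +137.582° is -70.612°.
Midpoint longitude = -151.806° + (-70.612°)/2 = -151.806° − 35.306° = -187.112°.
Normalise into (−180°, 180°]: +172.888°.
(The naïve average (-151.806 + +137.582)/2 = -7.112° is on the wrong side of the globe.)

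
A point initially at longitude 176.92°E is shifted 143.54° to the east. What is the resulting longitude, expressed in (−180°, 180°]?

Start at +176.92°; shift +143.54° → +320.46°.
+320.46° lies outside (−180°, 180°]; subtract 360° → -39.54°.

39.54°W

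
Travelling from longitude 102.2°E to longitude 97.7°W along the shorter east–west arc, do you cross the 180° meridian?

Naïve |-97.7 − 102.2| = 199.9° > 180°, so the shorter arc goes the other way round — across 180°.
Signed shortest Δλ = ((-97.7 − 102.2 + 180) mod 360) − 180 = 160.1°.
Going east by 160.1° from +102.2° passes through 180° before reaching -97.7°.

Yes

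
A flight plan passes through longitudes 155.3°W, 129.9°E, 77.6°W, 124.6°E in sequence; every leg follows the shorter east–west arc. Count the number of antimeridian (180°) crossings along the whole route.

3

Leg 1: -155.3° → +129.9°, shortest Δλ = -74.8° (west) — crosses 180°.
Leg 2: +129.9° → -77.6°, shortest Δλ = 152.5° (east) — crosses 180°.
Leg 3: -77.6° → +124.6°, shortest Δλ = -157.8° (west) — crosses 180°.
Total crossings: 3.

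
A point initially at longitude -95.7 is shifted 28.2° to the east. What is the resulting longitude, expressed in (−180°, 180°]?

Start at -95.7°; shift +28.2° → -67.5°.
-67.5° already lies in (−180°, 180°].

-67.5°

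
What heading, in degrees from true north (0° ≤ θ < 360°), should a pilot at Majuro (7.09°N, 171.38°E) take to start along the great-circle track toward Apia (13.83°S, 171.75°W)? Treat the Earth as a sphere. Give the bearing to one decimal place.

141.3°

Δλ = -171.75 − 171.38 = -343.13°; wrapped into (−180°, 180°]: 16.87°.
θ = atan2( sin Δλ · cos φ₂ , cos φ₁ · sin φ₂ − sin φ₁ · cos φ₂ · cos Δλ )
  = atan2(0.28179, -0.35191) = 141.314° → normalised to [0°, 360°): 141.314°.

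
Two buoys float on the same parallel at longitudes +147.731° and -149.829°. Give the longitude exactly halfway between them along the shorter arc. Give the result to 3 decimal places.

+178.951°

Signed shortest Δλ from +147.731° to -149.829° is +62.440°.
Midpoint longitude = +147.731° + (+62.440°)/2 = +147.731° + 31.220° = +178.951°.
(The naïve average (+147.731 + -149.829)/2 = -1.049° is on the wrong side of the globe.)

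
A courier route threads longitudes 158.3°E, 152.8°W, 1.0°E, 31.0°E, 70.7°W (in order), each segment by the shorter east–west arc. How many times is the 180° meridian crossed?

Leg 1: +158.3° → -152.8°, shortest Δλ = 48.9° (east) — crosses 180°.
Leg 2: -152.8° → +1.0°, shortest Δλ = 153.8° (east) — does not cross 180°.
Leg 3: +1.0° → +31.0°, shortest Δλ = 30.0° (east) — does not cross 180°.
Leg 4: +31.0° → -70.7°, shortest Δλ = -101.7° (west) — does not cross 180°.
Total crossings: 1.

1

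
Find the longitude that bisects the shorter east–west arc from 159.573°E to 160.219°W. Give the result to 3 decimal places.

Signed shortest Δλ from +159.573° to -160.219° is +40.208°.
Midpoint longitude = +159.573° + (+40.208°)/2 = +159.573° + 20.104° = +179.677°.
(The naïve average (+159.573 + -160.219)/2 = -0.323° is on the wrong side of the globe.)

179.677°E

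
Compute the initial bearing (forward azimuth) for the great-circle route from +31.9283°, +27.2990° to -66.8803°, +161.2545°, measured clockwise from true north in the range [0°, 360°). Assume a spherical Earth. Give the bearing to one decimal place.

156.1°

Δλ = 161.2545 − 27.2990 = 133.9555°.
θ = atan2( sin Δλ · cos φ₂ , cos φ₁ · sin φ₂ − sin φ₁ · cos φ₂ · cos Δλ )
  = atan2(0.28266, -0.63641) = 156.052° → normalised to [0°, 360°): 156.052°.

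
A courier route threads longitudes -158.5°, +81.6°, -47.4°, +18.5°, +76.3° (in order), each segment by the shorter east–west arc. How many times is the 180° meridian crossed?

1

Leg 1: -158.5° → +81.6°, shortest Δλ = -119.9° (west) — crosses 180°.
Leg 2: +81.6° → -47.4°, shortest Δλ = -129.0° (west) — does not cross 180°.
Leg 3: -47.4° → +18.5°, shortest Δλ = 65.9° (east) — does not cross 180°.
Leg 4: +18.5° → +76.3°, shortest Δλ = 57.8° (east) — does not cross 180°.
Total crossings: 1.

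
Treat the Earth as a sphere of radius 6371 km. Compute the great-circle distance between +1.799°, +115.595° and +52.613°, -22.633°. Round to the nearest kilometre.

Δλ = -22.633 − 115.595 = -138.228°.
Δφ = 52.613 − 1.799 = 50.814°.
a = sin²(Δφ/2) + cos φ₁ · cos φ₂ · sin²(Δλ/2) = 0.713840.
c = 2·atan2(√a, √(1−a)) = 2.01272 rad → d = 6371·c ≈ 12823.05 km.

12823 km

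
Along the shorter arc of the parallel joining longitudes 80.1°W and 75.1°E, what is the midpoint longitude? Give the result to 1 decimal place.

2.5°W

Signed shortest Δλ from -80.1° to +75.1° is +155.2°.
Midpoint longitude = -80.1° + (+155.2°)/2 = -80.1° + 77.6° = -2.5°.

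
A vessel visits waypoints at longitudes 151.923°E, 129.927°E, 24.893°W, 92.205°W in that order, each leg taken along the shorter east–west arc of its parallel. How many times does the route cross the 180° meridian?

0

Leg 1: +151.923° → +129.927°, shortest Δλ = -21.996° (west) — does not cross 180°.
Leg 2: +129.927° → -24.893°, shortest Δλ = -154.82° (west) — does not cross 180°.
Leg 3: -24.893° → -92.205°, shortest Δλ = -67.312° (west) — does not cross 180°.
Total crossings: 0.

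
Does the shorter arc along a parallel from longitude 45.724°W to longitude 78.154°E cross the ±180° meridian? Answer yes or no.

No

Signed shortest Δλ = ((78.154 − -45.724 + 180) mod 360) − 180 = 123.878°.
Going east by 123.878° from -45.724° reaches +78.154° without touching 180°.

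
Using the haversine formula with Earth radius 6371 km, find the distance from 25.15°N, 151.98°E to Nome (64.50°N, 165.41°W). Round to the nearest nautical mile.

Δλ = -165.41 − 151.98 = -317.39°; wrapped into (−180°, 180°]: 42.61°.
Δφ = 64.50 − 25.15 = 39.35°.
a = sin²(Δφ/2) + cos φ₁ · cos φ₂ · sin²(Δλ/2) = 0.164801.
c = 2·atan2(√a, √(1−a)) = 0.83605 rad → d = 6371·c ≈ 5326.48 km ≈ 2876.07 nmi.

2876 nmi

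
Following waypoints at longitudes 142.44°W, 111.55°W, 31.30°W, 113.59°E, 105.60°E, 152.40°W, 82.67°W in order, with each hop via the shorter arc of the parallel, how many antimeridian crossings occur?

1

Leg 1: -142.44° → -111.55°, shortest Δλ = 30.89° (east) — does not cross 180°.
Leg 2: -111.55° → -31.30°, shortest Δλ = 80.25° (east) — does not cross 180°.
Leg 3: -31.30° → +113.59°, shortest Δλ = 144.89° (east) — does not cross 180°.
Leg 4: +113.59° → +105.60°, shortest Δλ = -7.99° (west) — does not cross 180°.
Leg 5: +105.60° → -152.40°, shortest Δλ = 102.0° (east) — crosses 180°.
Leg 6: -152.40° → -82.67°, shortest Δλ = 69.73° (east) — does not cross 180°.
Total crossings: 1.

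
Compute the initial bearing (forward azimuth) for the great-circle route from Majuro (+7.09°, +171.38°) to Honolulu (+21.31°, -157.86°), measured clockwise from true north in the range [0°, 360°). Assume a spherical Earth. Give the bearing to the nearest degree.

61°

Δλ = -157.86 − 171.38 = -329.24°; wrapped into (−180°, 180°]: 30.76°.
θ = atan2( sin Δλ · cos φ₂ , cos φ₁ · sin φ₂ − sin φ₁ · cos φ₂ · cos Δλ )
  = atan2(0.47647, 0.26182) = 61.211° → normalised to [0°, 360°): 61.211°.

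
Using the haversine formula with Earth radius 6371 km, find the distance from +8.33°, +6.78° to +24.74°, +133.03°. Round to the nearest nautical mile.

Δλ = 133.03 − 6.78 = 126.25°.
Δφ = 24.74 − 8.33 = 16.41°.
a = sin²(Δφ/2) + cos φ₁ · cos φ₂ · sin²(Δλ/2) = 0.735371.
c = 2·atan2(√a, √(1−a)) = 2.06093 rad → d = 6371·c ≈ 13130.17 km ≈ 7089.72 nmi.

7090 nmi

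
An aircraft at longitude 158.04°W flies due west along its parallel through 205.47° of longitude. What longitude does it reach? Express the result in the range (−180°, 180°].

3.51°W

Start at -158.04°; shift −205.47° → -363.51°.
-363.51° lies outside (−180°, 180°]; add 360° → -3.51°.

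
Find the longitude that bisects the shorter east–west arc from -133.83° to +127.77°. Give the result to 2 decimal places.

+176.97°

Signed shortest Δλ from -133.83° to +127.77° is -98.40°.
Midpoint longitude = -133.83° + (-98.40°)/2 = -133.83° − 49.20° = -183.03°.
Normalise into (−180°, 180°]: +176.97°.
(The naïve average (-133.83 + +127.77)/2 = -3.03° is on the wrong side of the globe.)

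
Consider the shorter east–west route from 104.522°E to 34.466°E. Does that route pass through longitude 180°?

No

Signed shortest Δλ = ((34.466 − 104.522 + 180) mod 360) − 180 = -70.056°.
Going west by 70.056° from +104.522° reaches +34.466° without touching 180°.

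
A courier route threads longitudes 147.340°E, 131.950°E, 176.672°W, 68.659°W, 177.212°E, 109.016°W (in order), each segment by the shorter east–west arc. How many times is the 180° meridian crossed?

Leg 1: +147.340° → +131.950°, shortest Δλ = -15.39° (west) — does not cross 180°.
Leg 2: +131.950° → -176.672°, shortest Δλ = 51.378° (east) — crosses 180°.
Leg 3: -176.672° → -68.659°, shortest Δλ = 108.013° (east) — does not cross 180°.
Leg 4: -68.659° → +177.212°, shortest Δλ = -114.129° (west) — crosses 180°.
Leg 5: +177.212° → -109.016°, shortest Δλ = 73.772° (east) — crosses 180°.
Total crossings: 3.

3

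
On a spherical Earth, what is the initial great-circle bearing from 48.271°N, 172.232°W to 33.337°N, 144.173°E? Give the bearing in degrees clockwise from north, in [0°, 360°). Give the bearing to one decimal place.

Δλ = 144.173 − -172.232 = 316.405°; wrapped into (−180°, 180°]: -43.595°.
θ = atan2( sin Δλ · cos φ₂ , cos φ₁ · sin φ₂ − sin φ₁ · cos φ₂ · cos Δλ )
  = atan2(-0.57609, -0.08577) = -98.468° → normalised to [0°, 360°): 261.532°.

261.5°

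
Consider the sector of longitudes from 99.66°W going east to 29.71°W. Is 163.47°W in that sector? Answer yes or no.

No

Band width going east from -99.66° to -29.71°: ((-29.71 − -99.66) mod 360) = 69.95°.
Offset of -163.47° east of the west edge: ((-163.47 − -99.66) mod 360) = 296.19°.
296.19° > 69.95° ⇒ outside.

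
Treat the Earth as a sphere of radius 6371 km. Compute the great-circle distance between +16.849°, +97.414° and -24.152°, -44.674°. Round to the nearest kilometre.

15997 km

Δλ = -44.674 − 97.414 = -142.088°.
Δφ = -24.152 − 16.849 = -41.001°.
a = sin²(Δφ/2) + cos φ₁ · cos φ₂ · sin²(Δλ/2) = 0.903792.
c = 2·atan2(√a, √(1−a)) = 2.51084 rad → d = 6371·c ≈ 15996.56 km.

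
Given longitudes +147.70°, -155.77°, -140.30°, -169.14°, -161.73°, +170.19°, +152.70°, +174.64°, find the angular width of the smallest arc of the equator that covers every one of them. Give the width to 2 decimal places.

72.00°

Sort the longitudes: -169.14°, -161.73°, -155.77°, -140.30°, +147.70°, +152.70°, +170.19°, +174.64°.
Eastward gaps between consecutive values (wrapping around): 7.41°, 5.96°, 15.47°, 288.00°, 5.00°, 17.49°, 4.45°, 16.22°.
Largest gap = 288.00° ⇒ minimal covering band is its complement: 360° − 288.00° = 72.00°.
Band runs from +147.70° eastward to -140.30°, crossing the antimeridian.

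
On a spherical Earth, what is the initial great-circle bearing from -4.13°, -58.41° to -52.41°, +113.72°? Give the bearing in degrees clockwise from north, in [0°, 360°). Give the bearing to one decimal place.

174.3°

Δλ = 113.72 − -58.41 = 172.13°.
θ = atan2( sin Δλ · cos φ₂ , cos φ₁ · sin φ₂ − sin φ₁ · cos φ₂ · cos Δλ )
  = atan2(0.08353, -0.83386) = 174.280° → normalised to [0°, 360°): 174.280°.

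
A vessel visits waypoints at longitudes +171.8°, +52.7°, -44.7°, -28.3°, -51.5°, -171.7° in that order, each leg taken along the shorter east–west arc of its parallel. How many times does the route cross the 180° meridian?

0

Leg 1: +171.8° → +52.7°, shortest Δλ = -119.1° (west) — does not cross 180°.
Leg 2: +52.7° → -44.7°, shortest Δλ = -97.4° (west) — does not cross 180°.
Leg 3: -44.7° → -28.3°, shortest Δλ = 16.4° (east) — does not cross 180°.
Leg 4: -28.3° → -51.5°, shortest Δλ = -23.2° (west) — does not cross 180°.
Leg 5: -51.5° → -171.7°, shortest Δλ = -120.2° (west) — does not cross 180°.
Total crossings: 0.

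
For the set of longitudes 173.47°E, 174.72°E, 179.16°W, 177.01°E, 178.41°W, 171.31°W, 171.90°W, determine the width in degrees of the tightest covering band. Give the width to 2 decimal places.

Sort the longitudes: -179.16°, -178.41°, -171.90°, -171.31°, +173.47°, +174.72°, +177.01°.
Eastward gaps between consecutive values (wrapping around): 0.75°, 6.51°, 0.59°, 344.78°, 1.25°, 2.29°, 3.83°.
Largest gap = 344.78° ⇒ minimal covering band is its complement: 360° − 344.78° = 15.22°.
Band runs from +173.47° eastward to -171.31°, crossing the antimeridian.

15.22°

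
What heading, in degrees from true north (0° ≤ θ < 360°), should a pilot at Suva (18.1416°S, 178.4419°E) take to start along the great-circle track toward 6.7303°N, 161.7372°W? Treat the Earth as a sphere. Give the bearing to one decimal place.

39.9°

Δλ = -161.7372 − 178.4419 = -340.1791°; wrapped into (−180°, 180°]: 19.8209°.
θ = atan2( sin Δλ · cos φ₂ , cos φ₁ · sin φ₂ − sin φ₁ · cos φ₂ · cos Δλ )
  = atan2(0.33674, 0.40227) = 39.933° → normalised to [0°, 360°): 39.933°.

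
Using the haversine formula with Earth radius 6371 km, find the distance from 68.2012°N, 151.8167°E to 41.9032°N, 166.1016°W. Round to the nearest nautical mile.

2065 nmi

Δλ = -166.1016 − 151.8167 = -317.9183°; wrapped into (−180°, 180°]: 42.0817°.
Δφ = 41.9032 − 68.2012 = -26.2980°.
a = sin²(Δφ/2) + cos φ₁ · cos φ₂ · sin²(Δλ/2) = 0.087376.
c = 2·atan2(√a, √(1−a)) = 0.60016 rad → d = 6371·c ≈ 3823.60 km ≈ 2064.58 nmi.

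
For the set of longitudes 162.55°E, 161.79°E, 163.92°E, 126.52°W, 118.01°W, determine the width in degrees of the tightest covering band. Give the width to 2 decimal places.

80.20°

Sort the longitudes: -126.52°, -118.01°, +161.79°, +162.55°, +163.92°.
Eastward gaps between consecutive values (wrapping around): 8.51°, 279.80°, 0.76°, 1.37°, 69.56°.
Largest gap = 279.80° ⇒ minimal covering band is its complement: 360° − 279.80° = 80.20°.
Band runs from +161.79° eastward to -118.01°, crossing the antimeridian.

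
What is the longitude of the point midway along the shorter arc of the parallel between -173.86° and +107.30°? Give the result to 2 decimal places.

+146.72°

Signed shortest Δλ from -173.86° to +107.30° is -78.84°.
Midpoint longitude = -173.86° + (-78.84°)/2 = -173.86° − 39.42° = -213.28°.
Normalise into (−180°, 180°]: +146.72°.
(The naïve average (-173.86 + +107.30)/2 = -33.28° is on the wrong side of the globe.)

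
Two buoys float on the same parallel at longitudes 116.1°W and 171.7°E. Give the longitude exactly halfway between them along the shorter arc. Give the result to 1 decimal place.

152.2°W

Signed shortest Δλ from -116.1° to +171.7° is -72.2°.
Midpoint longitude = -116.1° + (-72.2°)/2 = -116.1° − 36.1° = -152.2°.
(The naïve average (-116.1 + +171.7)/2 = 27.8° is on the wrong side of the globe.)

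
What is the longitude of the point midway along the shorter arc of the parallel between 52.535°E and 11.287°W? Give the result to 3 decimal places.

Signed shortest Δλ from +52.535° to -11.287° is -63.822°.
Midpoint longitude = +52.535° + (-63.822°)/2 = +52.535° − 31.911° = +20.624°.

20.624°E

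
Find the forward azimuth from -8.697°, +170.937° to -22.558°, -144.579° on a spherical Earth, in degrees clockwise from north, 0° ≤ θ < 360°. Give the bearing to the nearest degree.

113°

Δλ = -144.579 − 170.937 = -315.516°; wrapped into (−180°, 180°]: 44.484°.
θ = atan2( sin Δλ · cos φ₂ , cos φ₁ · sin φ₂ − sin φ₁ · cos φ₂ · cos Δλ )
  = atan2(0.64710, -0.27958) = 113.367° → normalised to [0°, 360°): 113.367°.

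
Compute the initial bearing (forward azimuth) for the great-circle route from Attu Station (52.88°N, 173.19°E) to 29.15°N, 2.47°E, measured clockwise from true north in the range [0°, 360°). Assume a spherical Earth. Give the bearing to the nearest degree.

352°

Δλ = 2.47 − 173.19 = -170.72°.
θ = atan2( sin Δλ · cos φ₂ , cos φ₁ · sin φ₂ − sin φ₁ · cos φ₂ · cos Δλ )
  = atan2(-0.14084, 0.98123) = -8.168° → normalised to [0°, 360°): 351.832°.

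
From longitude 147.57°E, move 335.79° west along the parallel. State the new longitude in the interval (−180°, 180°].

171.78°E

Start at +147.57°; shift −335.79° → -188.22°.
-188.22° lies outside (−180°, 180°]; add 360° → +171.78°.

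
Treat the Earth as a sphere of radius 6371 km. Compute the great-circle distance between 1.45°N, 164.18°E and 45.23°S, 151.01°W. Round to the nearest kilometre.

Δλ = -151.01 − 164.18 = -315.19°; wrapped into (−180°, 180°]: 44.81°.
Δφ = -45.23 − 1.45 = -46.68°.
a = sin²(Δφ/2) + cos φ₁ · cos φ₂ · sin²(Δλ/2) = 0.259244.
c = 2·atan2(√a, √(1−a)) = 1.06842 rad → d = 6371·c ≈ 6806.88 km.

6807 km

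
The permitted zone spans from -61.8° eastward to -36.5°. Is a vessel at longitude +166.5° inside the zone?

Band width going east from -61.8° to -36.5°: ((-36.5 − -61.8) mod 360) = 25.3°.
Offset of +166.5° east of the west edge: ((166.5 − -61.8) mod 360) = 228.3°.
228.3° > 25.3° ⇒ outside.

No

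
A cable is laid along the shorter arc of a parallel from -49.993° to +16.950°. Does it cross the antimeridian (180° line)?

Signed shortest Δλ = ((16.950 − -49.993 + 180) mod 360) − 180 = 66.943°.
Going east by 66.943° from -49.993° reaches +16.950° without touching 180°.

No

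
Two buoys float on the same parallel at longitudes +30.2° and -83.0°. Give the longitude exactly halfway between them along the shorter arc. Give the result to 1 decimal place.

-26.4°

Signed shortest Δλ from +30.2° to -83.0° is -113.2°.
Midpoint longitude = +30.2° + (-113.2°)/2 = +30.2° − 56.6° = -26.4°.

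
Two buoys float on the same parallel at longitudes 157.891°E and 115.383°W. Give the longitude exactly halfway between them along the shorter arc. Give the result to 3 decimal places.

Signed shortest Δλ from +157.891° to -115.383° is +86.726°.
Midpoint longitude = +157.891° + (+86.726°)/2 = +157.891° + 43.363° = +201.254°.
Normalise into (−180°, 180°]: -158.746°.
(The naïve average (+157.891 + -115.383)/2 = 21.254° is on the wrong side of the globe.)

158.746°W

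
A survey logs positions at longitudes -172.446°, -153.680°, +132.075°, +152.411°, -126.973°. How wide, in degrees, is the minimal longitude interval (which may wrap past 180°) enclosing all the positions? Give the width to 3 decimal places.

Sort the longitudes: -172.446°, -153.680°, -126.973°, +132.075°, +152.411°.
Eastward gaps between consecutive values (wrapping around): 18.766°, 26.707°, 259.048°, 20.336°, 35.143°.
Largest gap = 259.048° ⇒ minimal covering band is its complement: 360° − 259.048° = 100.952°.
Band runs from +132.075° eastward to -126.973°, crossing the antimeridian.

100.952°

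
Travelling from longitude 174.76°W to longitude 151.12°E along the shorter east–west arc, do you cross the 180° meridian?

Naïve |151.12 − -174.76| = 325.88° > 180°, so the shorter arc goes the other way round — across 180°.
Signed shortest Δλ = ((151.12 − -174.76 + 180) mod 360) − 180 = -34.12°.
Going west by 34.12° from -174.76° passes through 180° before reaching +151.12°.

Yes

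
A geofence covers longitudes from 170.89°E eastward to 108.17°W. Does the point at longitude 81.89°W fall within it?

Band width going east from +170.89° to -108.17°: ((-108.17 − 170.89) mod 360) = 80.94°.
Offset of -81.89° east of the west edge: ((-81.89 − 170.89) mod 360) = 107.22°.
107.22° > 80.94° ⇒ outside.

No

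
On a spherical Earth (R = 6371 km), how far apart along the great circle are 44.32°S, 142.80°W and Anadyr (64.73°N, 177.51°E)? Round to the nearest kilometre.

Δλ = 177.51 − -142.80 = 320.31°; wrapped into (−180°, 180°]: -39.69°.
Δφ = 64.73 − -44.32 = 109.05°.
a = sin²(Δφ/2) + cos φ₁ · cos φ₂ · sin²(Δλ/2) = 0.698394.
c = 2·atan2(√a, √(1−a)) = 1.97881 rad → d = 6371·c ≈ 12607.00 km.

12607 km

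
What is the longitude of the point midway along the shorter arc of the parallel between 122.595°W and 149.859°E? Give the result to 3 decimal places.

Signed shortest Δλ from -122.595° to +149.859° is -87.546°.
Midpoint longitude = -122.595° + (-87.546°)/2 = -122.595° − 43.773° = -166.368°.
(The naïve average (-122.595 + +149.859)/2 = 13.632° is on the wrong side of the globe.)

166.368°W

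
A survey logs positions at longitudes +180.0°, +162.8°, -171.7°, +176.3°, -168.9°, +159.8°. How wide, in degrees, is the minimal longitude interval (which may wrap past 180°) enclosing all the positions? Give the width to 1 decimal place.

Sort the longitudes: -171.7°, -168.9°, +159.8°, +162.8°, +176.3°, +180.0°.
Eastward gaps between consecutive values (wrapping around): 2.8°, 328.7°, 3.0°, 13.5°, 3.7°, 8.3°.
Largest gap = 328.7° ⇒ minimal covering band is its complement: 360° − 328.7° = 31.3°.
Band runs from +159.8° eastward to -168.9°, crossing the antimeridian.

31.3°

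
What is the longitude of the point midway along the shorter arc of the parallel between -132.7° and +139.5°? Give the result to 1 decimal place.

-176.6°

Signed shortest Δλ from -132.7° to +139.5° is -87.8°.
Midpoint longitude = -132.7° + (-87.8°)/2 = -132.7° − 43.9° = -176.6°.
(The naïve average (-132.7 + +139.5)/2 = 3.4° is on the wrong side of the globe.)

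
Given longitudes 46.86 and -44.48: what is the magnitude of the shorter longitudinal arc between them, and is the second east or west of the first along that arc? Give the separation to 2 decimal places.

91.34° west

Raw difference: -44.48 − 46.86 = -91.34°.
Normalise into (−180°, 180°]: -91.34° stays -91.34°.
Negative ⇒ the second point lies to the west; separation 91.34°.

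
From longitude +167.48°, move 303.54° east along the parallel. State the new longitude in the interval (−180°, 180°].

Start at +167.48°; shift +303.54° → +471.02°.
+471.02° lies outside (−180°, 180°]; subtract 360° → +111.02°.

+111.02°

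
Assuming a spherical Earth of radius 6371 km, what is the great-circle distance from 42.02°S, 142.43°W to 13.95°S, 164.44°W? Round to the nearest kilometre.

3772 km

Δλ = -164.44 − -142.43 = -22.01°.
Δφ = -13.95 − -42.02 = 28.07°.
a = sin²(Δφ/2) + cos φ₁ · cos φ₂ · sin²(Δλ/2) = 0.085087.
c = 2·atan2(√a, √(1−a)) = 0.59200 rad → d = 6371·c ≈ 3771.64 km.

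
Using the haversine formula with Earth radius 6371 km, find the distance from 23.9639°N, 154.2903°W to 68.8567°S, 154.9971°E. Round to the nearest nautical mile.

Δλ = 154.9971 − -154.2903 = 309.2874°; wrapped into (−180°, 180°]: -50.7126°.
Δφ = -68.8567 − 23.9639 = -92.8206°.
a = sin²(Δφ/2) + cos φ₁ · cos φ₂ · sin²(Δλ/2) = 0.585053.
c = 2·atan2(√a, √(1−a)) = 1.74173 rad → d = 6371·c ≈ 11096.59 km ≈ 5991.68 nmi.

5992 nmi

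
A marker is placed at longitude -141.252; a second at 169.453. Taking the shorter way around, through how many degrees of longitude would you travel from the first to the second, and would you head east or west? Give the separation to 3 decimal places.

49.295° west

Raw difference: 169.453 − -141.252 = 310.705°.
Normalise into (−180°, 180°]: 310.705° − 360° = -49.295°.
Negative ⇒ the second point lies to the west; separation 49.295°.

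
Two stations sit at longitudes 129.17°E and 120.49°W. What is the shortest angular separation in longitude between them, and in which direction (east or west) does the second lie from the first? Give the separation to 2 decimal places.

110.34° east

Raw difference: -120.49 − 129.17 = -249.66°.
Normalise into (−180°, 180°]: -249.66° + 360° = 110.34°.
Positive ⇒ the second point lies to the east; separation 110.34°.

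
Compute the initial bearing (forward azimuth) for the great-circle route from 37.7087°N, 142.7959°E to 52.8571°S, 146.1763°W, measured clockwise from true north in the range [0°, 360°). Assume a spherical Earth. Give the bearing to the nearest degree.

Δλ = -146.1763 − 142.7959 = -288.9722°; wrapped into (−180°, 180°]: 71.0278°.
θ = atan2( sin Δλ · cos φ₂ , cos φ₁ · sin φ₂ − sin φ₁ · cos φ₂ · cos Δλ )
  = atan2(0.57100, -0.75070) = 142.742° → normalised to [0°, 360°): 142.742°.

143°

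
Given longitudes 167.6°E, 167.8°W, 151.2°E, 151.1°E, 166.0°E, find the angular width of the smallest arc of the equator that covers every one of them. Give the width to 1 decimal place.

Sort the longitudes: -167.8°, +151.1°, +151.2°, +166.0°, +167.6°.
Eastward gaps between consecutive values (wrapping around): 318.9°, 0.1°, 14.8°, 1.6°, 24.6°.
Largest gap = 318.9° ⇒ minimal covering band is its complement: 360° − 318.9° = 41.1°.
Band runs from +151.1° eastward to -167.8°, crossing the antimeridian.

41.1°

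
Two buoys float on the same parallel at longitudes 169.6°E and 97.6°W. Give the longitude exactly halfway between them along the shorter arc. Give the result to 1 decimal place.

144.0°W

Signed shortest Δλ from +169.6° to -97.6° is +92.8°.
Midpoint longitude = +169.6° + (+92.8°)/2 = +169.6° + 46.4° = +216.0°.
Normalise into (−180°, 180°]: -144.0°.
(The naïve average (+169.6 + -97.6)/2 = 36.0° is on the wrong side of the globe.)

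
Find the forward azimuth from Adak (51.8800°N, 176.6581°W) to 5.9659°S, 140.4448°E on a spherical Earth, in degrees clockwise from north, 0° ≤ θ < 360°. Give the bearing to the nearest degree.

227°

Δλ = 140.4448 − -176.6581 = 317.1029°; wrapped into (−180°, 180°]: -42.8971°.
θ = atan2( sin Δλ · cos φ₂ , cos φ₁ · sin φ₂ − sin φ₁ · cos φ₂ · cos Δλ )
  = atan2(-0.67700, -0.63737) = -133.273° → normalised to [0°, 360°): 226.727°.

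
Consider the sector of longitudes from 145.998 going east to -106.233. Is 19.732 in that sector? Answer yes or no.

Band width going east from +145.998° to -106.233°: ((-106.233 − 145.998) mod 360) = 107.769°.
Offset of +19.732° east of the west edge: ((19.732 − 145.998) mod 360) = 233.734°.
233.734° > 107.769° ⇒ outside.

No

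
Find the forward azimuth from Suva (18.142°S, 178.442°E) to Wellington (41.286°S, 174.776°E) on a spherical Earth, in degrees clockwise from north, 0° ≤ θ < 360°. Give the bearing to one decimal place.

187.0°

Δλ = 174.776 − 178.442 = -3.666°.
θ = atan2( sin Δλ · cos φ₂ , cos φ₁ · sin φ₂ − sin φ₁ · cos φ₂ · cos Δλ )
  = atan2(-0.04805, -0.39352) = -173.039° → normalised to [0°, 360°): 186.961°.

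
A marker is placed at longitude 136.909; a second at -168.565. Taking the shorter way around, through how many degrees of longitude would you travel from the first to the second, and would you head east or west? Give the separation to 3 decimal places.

Raw difference: -168.565 − 136.909 = -305.474°.
Normalise into (−180°, 180°]: -305.474° + 360° = 54.526°.
Positive ⇒ the second point lies to the east; separation 54.526°.

54.526° east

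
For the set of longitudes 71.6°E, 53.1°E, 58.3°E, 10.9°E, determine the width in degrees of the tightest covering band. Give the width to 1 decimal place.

60.7°

Sort the longitudes: +10.9°, +53.1°, +58.3°, +71.6°.
Eastward gaps between consecutive values (wrapping around): 42.2°, 5.2°, 13.3°, 299.3°.
Largest gap = 299.3° ⇒ minimal covering band is its complement: 360° − 299.3° = 60.7°.
Band runs from +10.9° eastward to +71.6°.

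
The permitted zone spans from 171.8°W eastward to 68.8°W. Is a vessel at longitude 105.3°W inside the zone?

Yes

Band width going east from -171.8° to -68.8°: ((-68.8 − -171.8) mod 360) = 103.0°.
Offset of -105.3° east of the west edge: ((-105.3 − -171.8) mod 360) = 66.5°.
66.5° ≤ 103.0° ⇒ inside.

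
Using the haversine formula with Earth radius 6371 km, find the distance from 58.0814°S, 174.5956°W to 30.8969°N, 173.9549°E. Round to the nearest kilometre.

Δλ = 173.9549 − -174.5956 = 348.5505°; wrapped into (−180°, 180°]: -11.4495°.
Δφ = 30.8969 − -58.0814 = 88.9783°.
a = sin²(Δφ/2) + cos φ₁ · cos φ₂ · sin²(Δλ/2) = 0.495599.
c = 2·atan2(√a, √(1−a)) = 1.56199 rad → d = 6371·c ≈ 9951.46 km.

9951 km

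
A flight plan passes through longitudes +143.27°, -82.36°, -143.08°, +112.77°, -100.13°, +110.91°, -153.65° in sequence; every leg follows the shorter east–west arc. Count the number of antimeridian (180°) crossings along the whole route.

Leg 1: +143.27° → -82.36°, shortest Δλ = 134.37° (east) — crosses 180°.
Leg 2: -82.36° → -143.08°, shortest Δλ = -60.72° (west) — does not cross 180°.
Leg 3: -143.08° → +112.77°, shortest Δλ = -104.15° (west) — crosses 180°.
Leg 4: +112.77° → -100.13°, shortest Δλ = 147.1° (east) — crosses 180°.
Leg 5: -100.13° → +110.91°, shortest Δλ = -148.96° (west) — crosses 180°.
Leg 6: +110.91° → -153.65°, shortest Δλ = 95.44° (east) — crosses 180°.
Total crossings: 5.

5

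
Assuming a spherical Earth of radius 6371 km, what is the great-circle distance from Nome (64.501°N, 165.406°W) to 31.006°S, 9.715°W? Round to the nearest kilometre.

Δλ = -9.715 − -165.406 = 155.691°.
Δφ = -31.006 − 64.501 = -95.507°.
a = sin²(Δφ/2) + cos φ₁ · cos φ₂ · sin²(Δλ/2) = 0.900610.
c = 2·atan2(√a, √(1−a)) = 2.50013 rad → d = 6371·c ≈ 15928.31 km.

15928 km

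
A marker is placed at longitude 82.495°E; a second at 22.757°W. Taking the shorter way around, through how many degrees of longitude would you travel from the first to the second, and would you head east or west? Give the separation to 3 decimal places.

105.252° west

Raw difference: -22.757 − 82.495 = -105.252°.
Normalise into (−180°, 180°]: -105.252° stays -105.252°.
Negative ⇒ the second point lies to the west; separation 105.252°.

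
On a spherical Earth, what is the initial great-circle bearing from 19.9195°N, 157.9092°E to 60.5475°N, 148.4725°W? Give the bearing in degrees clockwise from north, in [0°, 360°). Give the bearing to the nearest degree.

29°

Δλ = -148.4725 − 157.9092 = -306.3817°; wrapped into (−180°, 180°]: 53.6183°.
θ = atan2( sin Δλ · cos φ₂ , cos φ₁ · sin φ₂ − sin φ₁ · cos φ₂ · cos Δλ )
  = atan2(0.39586, 0.71930) = 28.826° → normalised to [0°, 360°): 28.826°.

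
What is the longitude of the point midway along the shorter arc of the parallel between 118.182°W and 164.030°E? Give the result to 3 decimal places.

Signed shortest Δλ from -118.182° to +164.030° is -77.788°.
Midpoint longitude = -118.182° + (-77.788°)/2 = -118.182° − 38.894° = -157.076°.
(The naïve average (-118.182 + +164.030)/2 = 22.924° is on the wrong side of the globe.)

157.076°W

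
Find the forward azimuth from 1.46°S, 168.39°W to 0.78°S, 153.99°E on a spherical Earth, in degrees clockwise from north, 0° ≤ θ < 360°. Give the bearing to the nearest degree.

271°

Δλ = 153.99 − -168.39 = 322.38°; wrapped into (−180°, 180°]: -37.62°.
θ = atan2( sin Δλ · cos φ₂ , cos φ₁ · sin φ₂ − sin φ₁ · cos φ₂ · cos Δλ )
  = atan2(-0.61037, 0.00657) = -89.383° → normalised to [0°, 360°): 270.617°.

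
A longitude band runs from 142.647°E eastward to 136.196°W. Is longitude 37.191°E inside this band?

Band width going east from +142.647° to -136.196°: ((-136.196 − 142.647) mod 360) = 81.157°.
Offset of +37.191° east of the west edge: ((37.191 − 142.647) mod 360) = 254.544°.
254.544° > 81.157° ⇒ outside.

No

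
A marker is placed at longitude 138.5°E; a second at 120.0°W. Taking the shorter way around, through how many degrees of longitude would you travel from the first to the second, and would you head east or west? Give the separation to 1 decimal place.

101.5° east

Raw difference: -120.0 − 138.5 = -258.5°.
Normalise into (−180°, 180°]: -258.5° + 360° = 101.5°.
Positive ⇒ the second point lies to the east; separation 101.5°.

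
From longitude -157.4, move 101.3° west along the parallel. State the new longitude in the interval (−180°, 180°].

Start at -157.4°; shift −101.3° → -258.7°.
-258.7° lies outside (−180°, 180°]; add 360° → +101.3°.

+101.3°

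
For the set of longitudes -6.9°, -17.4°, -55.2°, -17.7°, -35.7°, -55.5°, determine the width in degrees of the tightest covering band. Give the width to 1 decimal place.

48.6°

Sort the longitudes: -55.5°, -55.2°, -35.7°, -17.7°, -17.4°, -6.9°.
Eastward gaps between consecutive values (wrapping around): 0.3°, 19.5°, 18.0°, 0.3°, 10.5°, 311.4°.
Largest gap = 311.4° ⇒ minimal covering band is its complement: 360° − 311.4° = 48.6°.
Band runs from -55.5° eastward to -6.9°.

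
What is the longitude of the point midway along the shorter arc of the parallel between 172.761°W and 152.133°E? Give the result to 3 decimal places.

Signed shortest Δλ from -172.761° to +152.133° is -35.106°.
Midpoint longitude = -172.761° + (-35.106°)/2 = -172.761° − 17.553° = -190.314°.
Normalise into (−180°, 180°]: +169.686°.
(The naïve average (-172.761 + +152.133)/2 = -10.314° is on the wrong side of the globe.)

169.686°E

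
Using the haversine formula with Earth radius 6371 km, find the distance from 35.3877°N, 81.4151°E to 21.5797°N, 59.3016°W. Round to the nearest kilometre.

Δλ = -59.3016 − 81.4151 = -140.7167°.
Δφ = 21.5797 − 35.3877 = -13.8080°.
a = sin²(Δφ/2) + cos φ₁ · cos φ₂ · sin²(Δλ/2) = 0.686901.
c = 2·atan2(√a, √(1−a)) = 1.95390 rad → d = 6371·c ≈ 12448.31 km.

12448 km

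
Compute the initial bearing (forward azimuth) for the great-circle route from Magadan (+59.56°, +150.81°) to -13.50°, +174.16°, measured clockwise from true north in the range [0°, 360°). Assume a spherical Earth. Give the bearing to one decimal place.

Δλ = 174.16 − 150.81 = 23.35°.
θ = atan2( sin Δλ · cos φ₂ , cos φ₁ · sin φ₂ − sin φ₁ · cos φ₂ · cos Δλ )
  = atan2(0.38540, -0.88795) = 156.538° → normalised to [0°, 360°): 156.538°.

156.5°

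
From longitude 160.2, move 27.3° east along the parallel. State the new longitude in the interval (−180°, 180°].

Start at +160.2°; shift +27.3° → +187.5°.
+187.5° lies outside (−180°, 180°]; subtract 360° → -172.5°.

-172.5°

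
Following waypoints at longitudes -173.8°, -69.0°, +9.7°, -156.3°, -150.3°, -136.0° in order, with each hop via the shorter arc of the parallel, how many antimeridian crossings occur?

0

Leg 1: -173.8° → -69.0°, shortest Δλ = 104.8° (east) — does not cross 180°.
Leg 2: -69.0° → +9.7°, shortest Δλ = 78.7° (east) — does not cross 180°.
Leg 3: +9.7° → -156.3°, shortest Δλ = -166.0° (west) — does not cross 180°.
Leg 4: -156.3° → -150.3°, shortest Δλ = 6.0° (east) — does not cross 180°.
Leg 5: -150.3° → -136.0°, shortest Δλ = 14.3° (east) — does not cross 180°.
Total crossings: 0.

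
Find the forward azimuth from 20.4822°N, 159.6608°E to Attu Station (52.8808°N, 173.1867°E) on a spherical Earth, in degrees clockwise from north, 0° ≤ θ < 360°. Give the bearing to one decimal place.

Δλ = 173.1867 − 159.6608 = 13.5259°.
θ = atan2( sin Δλ · cos φ₂ , cos φ₁ · sin φ₂ − sin φ₁ · cos φ₂ · cos Δλ )
  = atan2(0.14114, 0.54166) = 14.605° → normalised to [0°, 360°): 14.605°.

14.6°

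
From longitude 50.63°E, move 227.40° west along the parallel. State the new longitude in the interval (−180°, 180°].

176.77°W

Start at +50.63°; shift −227.40° → -176.77°.
-176.77° already lies in (−180°, 180°].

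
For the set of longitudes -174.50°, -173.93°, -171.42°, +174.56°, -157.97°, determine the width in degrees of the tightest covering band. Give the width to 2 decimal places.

27.47°

Sort the longitudes: -174.50°, -173.93°, -171.42°, -157.97°, +174.56°.
Eastward gaps between consecutive values (wrapping around): 0.57°, 2.51°, 13.45°, 332.53°, 10.94°.
Largest gap = 332.53° ⇒ minimal covering band is its complement: 360° − 332.53° = 27.47°.
Band runs from +174.56° eastward to -157.97°, crossing the antimeridian.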